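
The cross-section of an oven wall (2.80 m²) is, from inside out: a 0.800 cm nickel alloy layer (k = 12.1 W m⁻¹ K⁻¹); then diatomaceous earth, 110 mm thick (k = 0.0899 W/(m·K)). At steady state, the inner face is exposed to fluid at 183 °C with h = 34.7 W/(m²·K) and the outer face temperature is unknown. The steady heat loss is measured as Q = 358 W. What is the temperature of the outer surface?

Sum the resistances:
  R_conv,in = 1/(hA) = 1/(34.7·2.80) = 0.01029 K/W
  R_nickel alloy = L/(kA) = 0.00800/(12.1·2.80) = 2.361×10^-4 K/W
  R_diatomaceous earth = L/(kA) = 0.110/(0.0899·2.80) = 0.4370 K/W
ΣR = 0.4475 K/W
ΔT = Q·ΣR = 358 × 0.4475 = 160.2 K
Heat flows outward, so T_out = T_in − ΔT = 183 − 160.2 = 22.8 °C

T_out = 22.8 °C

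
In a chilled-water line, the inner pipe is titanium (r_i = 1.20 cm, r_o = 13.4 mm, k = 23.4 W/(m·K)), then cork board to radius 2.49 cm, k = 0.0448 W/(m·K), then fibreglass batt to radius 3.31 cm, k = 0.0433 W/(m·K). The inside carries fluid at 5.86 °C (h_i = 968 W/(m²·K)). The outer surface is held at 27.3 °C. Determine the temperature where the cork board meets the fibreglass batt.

T = 20.4 °C

Treat each layer as a resistance in series:
  R'_conv,in = 1/(2πr h) = 1/(2π·0.0120·968) = 0.01370 m·K/W
  R'_titanium = ln(0.0134/0.0120)/(2πk) = 0.1103/(2π·23.4) = 7.505×10^-4 m·K/W
  R'_cork board = ln(0.0249/0.0134)/(2πk) = 0.6196/(2π·0.0448) = 2.201 m·K/W
  R'_fibreglass batt = ln(0.0331/0.0249)/(2πk) = 0.2847/(2π·0.0433) = 1.046 m·K/W
ΣR = 0.01370 + 7.505×10^-4 + 2.201 + 1.046 = 3.261 m·K/W
Q' = ΔT/ΣR = (5.86 °C − 27.3 °C)/3.261 = -6.575 W/m
From the inner boundary to the cork board/fibreglass batt interface, ΣR_partial = 2.215 m·K/W.
T_interface = T_in − Q'·ΣR_partial = 5.86 °C − (-6.575)(2.215) = 20.4 °C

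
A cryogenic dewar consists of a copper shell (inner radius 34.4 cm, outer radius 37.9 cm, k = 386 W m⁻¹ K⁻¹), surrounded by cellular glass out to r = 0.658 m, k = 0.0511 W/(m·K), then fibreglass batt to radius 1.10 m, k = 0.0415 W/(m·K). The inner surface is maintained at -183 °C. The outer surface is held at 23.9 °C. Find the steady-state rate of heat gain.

Q = 71.0 W

Resistance network (inner→outer):
  R_copper = (1/0.344 − 1/0.379)/(4πk) = 0.2685/(4π·386) = 5.534×10^-5 K/W
  R_cellular glass = (1/0.379 − 1/0.658)/(4πk) = 1.119/(4π·0.0511) = 1.742 K/W
  R_fibreglass batt = (1/0.658 − 1/1.10)/(4πk) = 0.6107/(4π·0.0415) = 1.171 K/W
ΣR = 5.534×10^-5 + 1.742 + 1.171 = 2.913 K/W
Q = ΔT/ΣR = (-183 °C − 23.9 °C)/2.913 = -71.0 W
(Negative Q ⇒ heat flows inward; heat gain = 71.0 W.)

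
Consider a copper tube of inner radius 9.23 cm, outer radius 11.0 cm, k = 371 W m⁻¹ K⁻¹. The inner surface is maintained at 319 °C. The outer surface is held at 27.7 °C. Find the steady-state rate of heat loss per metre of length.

Q' = 3870 kW/m

Q' = 2πk·ΔT/ln(r₂/r₁) = 2π × 371 × 291.3 / ln(0.110/0.0923) = 3.87×10^6 W/m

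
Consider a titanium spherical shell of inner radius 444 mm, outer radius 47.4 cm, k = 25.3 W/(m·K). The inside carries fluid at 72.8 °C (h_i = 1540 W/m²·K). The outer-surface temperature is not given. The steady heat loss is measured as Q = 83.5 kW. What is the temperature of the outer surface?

Series resistances:
  R_conv,in = 1/(4πr²h) = 1/(4π·0.444²·1540) = 2.621×10^-4 K/W
  R_titanium = (1/0.444 − 1/0.474)/(4πk) = 0.1425/(4π·25.3) = 4.484×10^-4 K/W
ΣR = 7.105×10^-4 K/W
ΔT = Q·ΣR = 83500 × 7.105×10^-4 = 59.33 K
Heat flows outward, so T_out = T_in − ΔT = 72.8 − 59.33 = 13.5 °C

T_out = 13.5 °C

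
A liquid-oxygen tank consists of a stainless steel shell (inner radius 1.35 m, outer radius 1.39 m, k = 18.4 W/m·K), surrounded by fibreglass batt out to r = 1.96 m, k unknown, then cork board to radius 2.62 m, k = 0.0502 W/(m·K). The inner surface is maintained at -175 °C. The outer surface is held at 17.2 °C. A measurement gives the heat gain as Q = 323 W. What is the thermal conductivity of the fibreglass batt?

k = 0.0426 W/m·K

ΣR = ΔT/Q = |-175 − 17.2|/323 = 0.5950 K/W
Known resistances:
  R_stainless steel = (1/1.35 − 1/1.39)/(4πk) = 0.02132/(4π·18.4) = 9.219×10^-5 K/W
  R_cork board = (1/1.96 − 1/2.62)/(4πk) = 0.1285/(4π·0.0502) = 0.2037 K/W
R_fibreglass batt = ΣR − ΣR_known = 0.5950 − 0.2038 = 0.3912 K/W
(1/r₁−1/r₂)/(4πk) = 0.3912 ⇒ k = 0.2092/(4π·0.3912) = 0.0426 W/m·K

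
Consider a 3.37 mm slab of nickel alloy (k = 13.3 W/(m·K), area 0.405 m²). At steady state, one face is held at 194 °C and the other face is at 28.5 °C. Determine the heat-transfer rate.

Q = kA·ΔT/L = 13.3 × 0.405 × |194 °C − 28.5 °C| / 0.00337 = 2.65×10^5 W

Q = 2.65×10^5 W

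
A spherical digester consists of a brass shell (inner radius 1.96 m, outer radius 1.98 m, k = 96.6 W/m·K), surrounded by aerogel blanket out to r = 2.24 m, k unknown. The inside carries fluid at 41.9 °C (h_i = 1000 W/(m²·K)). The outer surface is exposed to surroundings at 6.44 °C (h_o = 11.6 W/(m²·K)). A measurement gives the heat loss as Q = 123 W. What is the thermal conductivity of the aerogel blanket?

ΣR = ΔT/Q = |41.9 − 6.44|/123 = 0.2883 K/W
Known resistances:
  R_conv,in = 1/(4πr²h) = 1/(4π·1.96²·1000) = 2.071×10^-5 K/W
  R_brass = (1/1.96 − 1/1.98)/(4πk) = 0.005154/(4π·96.6) = 4.245×10^-6 K/W
  R_conv,out = 1/(4πr²h) = 1/(4π·2.24²·11.6) = 0.001367 K/W
R_aerogel blanket = ΣR − ΣR_known = 0.2883 − 0.001392 = 0.2869 K/W
(1/r₁−1/r₂)/(4πk) = 0.2869 ⇒ k = 0.05862/(4π·0.2869) = 0.0163 W/m·K

k = 0.0163 W/m·K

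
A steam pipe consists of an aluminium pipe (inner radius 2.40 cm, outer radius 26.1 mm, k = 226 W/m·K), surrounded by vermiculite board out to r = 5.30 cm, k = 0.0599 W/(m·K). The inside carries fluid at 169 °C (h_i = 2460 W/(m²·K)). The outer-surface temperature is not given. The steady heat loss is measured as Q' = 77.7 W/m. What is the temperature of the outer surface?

Series resistances:
  R'_conv,in = 1/(2πr h) = 1/(2π·0.0240·2460) = 0.002696 m·K/W
  R'_aluminium = ln(0.0261/0.0240)/(2πk) = 0.08388/(2π·226) = 5.907×10^-5 m·K/W
  R'_vermiculite board = ln(0.0530/0.0261)/(2πk) = 0.7084/(2π·0.0599) = 1.882 m·K/W
ΣR = 1.885 m·K/W
ΔT = Q'·ΣR = 77.7 × 1.885 = 146.5 K
Heat flows outward, so T_out = T_in − ΔT = 169 − 146.5 = 22.5 °C

T_out = 22.5 °C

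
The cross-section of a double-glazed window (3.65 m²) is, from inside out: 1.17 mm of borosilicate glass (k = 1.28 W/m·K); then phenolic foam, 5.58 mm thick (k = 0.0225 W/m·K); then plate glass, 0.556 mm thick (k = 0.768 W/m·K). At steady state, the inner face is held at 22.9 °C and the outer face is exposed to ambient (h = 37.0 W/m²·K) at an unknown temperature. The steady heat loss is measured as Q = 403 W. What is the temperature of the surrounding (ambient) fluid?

Sum the resistances:
  R_borosilicate glass = L/(kA) = 0.00117/(1.28·3.65) = 2.504×10^-4 K/W
  R_phenolic foam = L/(kA) = 0.00558/(0.0225·3.65) = 0.06795 K/W
  R_plate glass = L/(kA) = 5.56×10^-4/(0.768·3.65) = 1.983×10^-4 K/W
  R_conv,out = 1/(hA) = 1/(37.0·3.65) = 0.007405 K/W
ΣR = 0.07580 K/W
ΔT = Q·ΣR = 403 × 0.07580 = 30.55 K
Heat flows outward, so T_out = T_in − ΔT = 22.9 − 30.55 = -7.65 °C

T_out = -7.65 °C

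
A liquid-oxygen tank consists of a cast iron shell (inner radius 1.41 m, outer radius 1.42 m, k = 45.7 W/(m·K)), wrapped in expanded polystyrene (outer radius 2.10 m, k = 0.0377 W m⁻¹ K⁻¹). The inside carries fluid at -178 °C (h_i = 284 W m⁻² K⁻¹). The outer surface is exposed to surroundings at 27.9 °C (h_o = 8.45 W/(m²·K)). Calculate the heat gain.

Q = 426 W

Treat each layer as a resistance in series:
  R_conv,in = 1/(4πr²h) = 1/(4π·1.41²·284) = 1.409×10^-4 K/W
  R_cast iron = (1/1.41 − 1/1.42)/(4πk) = 0.004995/(4π·45.7) = 8.697×10^-6 K/W
  R_expanded polystyrene = (1/1.42 − 1/2.10)/(4πk) = 0.2280/(4π·0.0377) = 0.4813 K/W
  R_conv,out = 1/(4πr²h) = 1/(4π·2.10²·8.45) = 0.002135 K/W
ΣR = 1.409×10^-4 + 8.697×10^-6 + 0.4813 + 0.002135 = 0.4836 K/W
Q = ΔT/ΣR = (-178 °C − 27.9 °C)/0.4836 = -426 W
(Negative Q ⇒ heat flows inward; heat gain = 426 W.)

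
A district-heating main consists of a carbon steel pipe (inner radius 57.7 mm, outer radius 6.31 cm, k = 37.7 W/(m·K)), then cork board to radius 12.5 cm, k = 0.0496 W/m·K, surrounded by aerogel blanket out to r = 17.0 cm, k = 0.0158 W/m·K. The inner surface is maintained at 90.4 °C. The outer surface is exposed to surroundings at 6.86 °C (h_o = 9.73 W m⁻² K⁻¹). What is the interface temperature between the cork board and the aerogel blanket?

T = 56.4 °C

Series thermal resistances, inner to outer:
  R'_carbon steel = ln(0.0631/0.0577)/(2πk) = 0.08946/(2π·37.7) = 3.777×10^-4 m·K/W
  R'_cork board = ln(0.125/0.0631)/(2πk) = 0.6836/(2π·0.0496) = 2.193 m·K/W
  R'_aerogel blanket = ln(0.170/0.125)/(2πk) = 0.3075/(2π·0.0158) = 3.097 m·K/W
  R'_conv,out = 1/(2πr h) = 1/(2π·0.170·9.73) = 0.09622 m·K/W
ΣR = 3.777×10^-4 + 2.193 + 3.097 + 0.09622 = 5.387 m·K/W
Q' = ΔT/ΣR = (90.4 °C − 6.86 °C)/5.387 = 15.51 W/m
From the inner boundary to the cork board/aerogel blanket interface, ΣR_partial = 2.193 m·K/W.
T_interface = T_in − Q'·ΣR_partial = 90.4 °C − (15.51)(2.193) = 56.4 °C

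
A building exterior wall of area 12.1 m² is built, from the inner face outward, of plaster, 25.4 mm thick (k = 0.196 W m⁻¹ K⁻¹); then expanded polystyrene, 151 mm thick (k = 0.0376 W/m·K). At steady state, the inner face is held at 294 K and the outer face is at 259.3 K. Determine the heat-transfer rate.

Series thermal resistances, inner to outer:
  R_plaster = L/(kA) = 0.0254/(0.196·12.1) = 0.01071 K/W
  R_expanded polystyrene = L/(kA) = 0.151/(0.0376·12.1) = 0.3319 K/W
ΣR = 0.01071 + 0.3319 = 0.3426 K/W
Q = ΔT/ΣR = (294 K − 259.3 K)/0.3426 = 101 W

Q = 101 W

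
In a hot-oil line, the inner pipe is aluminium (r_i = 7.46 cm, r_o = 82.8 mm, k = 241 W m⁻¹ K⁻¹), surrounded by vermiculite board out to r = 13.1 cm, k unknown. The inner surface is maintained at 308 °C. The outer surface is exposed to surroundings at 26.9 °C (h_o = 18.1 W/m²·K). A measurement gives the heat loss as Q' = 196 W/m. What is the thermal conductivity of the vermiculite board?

k = 0.0534 W/m·K

ΣR = ΔT/Q' = |308 − 26.9|/196 = 1.434 m·K/W
Known resistances:
  R'_aluminium = ln(0.0828/0.0746)/(2πk) = 0.1043/(2π·241) = 6.887×10^-5 m·K/W
  R'_conv,out = 1/(2πr h) = 1/(2π·0.131·18.1) = 0.06712 m·K/W
R_vermiculite board = ΣR − ΣR_known = 1.434 − 0.06719 = 1.367 m·K/W
ln(r₂/r₁)/(2πk) = 1.367 ⇒ k = 0.4588/(2π·1.367) = 0.0534 W/m·K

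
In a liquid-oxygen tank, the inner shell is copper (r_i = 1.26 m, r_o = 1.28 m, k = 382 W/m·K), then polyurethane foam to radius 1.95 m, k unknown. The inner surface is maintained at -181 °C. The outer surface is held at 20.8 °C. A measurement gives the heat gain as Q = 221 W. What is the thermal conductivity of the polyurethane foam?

ΣR = ΔT/Q = |-181 − 20.8|/221 = 0.9131 K/W
Known resistances:
  R_copper = (1/1.26 − 1/1.28)/(4πk) = 0.01240/(4π·382) = 2.583×10^-6 K/W
R_polyurethane foam = ΣR − ΣR_known = 0.9131 − 2.583×10^-6 = 0.9131 K/W
(1/r₁−1/r₂)/(4πk) = 0.9131 ⇒ k = 0.2684/(4π·0.9131) = 0.0234 W/m·K

k = 0.0234 W/m·K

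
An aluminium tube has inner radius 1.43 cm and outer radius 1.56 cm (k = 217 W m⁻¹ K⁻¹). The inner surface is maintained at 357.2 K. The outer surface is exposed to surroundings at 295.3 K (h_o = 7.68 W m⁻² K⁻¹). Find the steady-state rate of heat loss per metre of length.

Q' = 46.6 W/m

Series thermal resistances, inner to outer:
  R'_aluminium = ln(0.0156/0.0143)/(2πk) = 0.08701/(2π·217) = 6.382×10^-5 m·K/W
  R'_conv,out = 1/(2πr h) = 1/(2π·0.0156·7.68) = 1.328 m·K/W
ΣR = 6.382×10^-5 + 1.328 = 1.328 m·K/W
Q' = ΔT/ΣR = (357.2 K − 295.3 K)/1.328 = 46.6 W/m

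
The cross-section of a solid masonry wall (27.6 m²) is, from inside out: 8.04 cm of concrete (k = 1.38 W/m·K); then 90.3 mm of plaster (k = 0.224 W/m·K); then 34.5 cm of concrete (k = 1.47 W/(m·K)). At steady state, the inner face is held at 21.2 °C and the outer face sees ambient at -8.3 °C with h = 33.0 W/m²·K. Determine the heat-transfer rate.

Q = 1120 W

Treat each layer as a resistance in series:
  R_concrete = L/(kA) = 0.0804/(1.38·27.6) = 0.002111 K/W
  R_plaster = L/(kA) = 0.0903/(0.224·27.6) = 0.01461 K/W
  R_concrete = L/(kA) = 0.345/(1.47·27.6) = 0.008503 K/W
  R_conv,out = 1/(hA) = 1/(33.0·27.6) = 0.001098 K/W
ΣR = 0.002111 + 0.01461 + 0.008503 + 0.001098 = 0.02632 K/W
Q = ΔT/ΣR = (21.2 °C − -8.3 °C)/0.02632 = 1120 W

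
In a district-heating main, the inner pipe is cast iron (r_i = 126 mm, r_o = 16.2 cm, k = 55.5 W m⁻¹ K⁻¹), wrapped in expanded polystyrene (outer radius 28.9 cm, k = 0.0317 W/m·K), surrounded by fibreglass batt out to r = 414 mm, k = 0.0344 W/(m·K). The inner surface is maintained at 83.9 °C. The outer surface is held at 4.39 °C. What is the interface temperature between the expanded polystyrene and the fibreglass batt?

Series thermal resistances, inner to outer:
  R'_cast iron = ln(0.162/0.126)/(2πk) = 0.2513/(2π·55.5) = 7.207×10^-4 m·K/W
  R'_expanded polystyrene = ln(0.289/0.162)/(2πk) = 0.5788/(2π·0.0317) = 2.906 m·K/W
  R'_fibreglass batt = ln(0.414/0.289)/(2πk) = 0.3594/(2π·0.0344) = 1.663 m·K/W
ΣR = 7.207×10^-4 + 2.906 + 1.663 = 4.570 m·K/W
Q' = ΔT/ΣR = (83.9 °C − 4.39 °C)/4.570 = 17.40 W/m
From the inner boundary to the expanded polystyrene/fibreglass batt interface, ΣR_partial = 2.907 m·K/W.
T_interface = T_in − Q'·ΣR_partial = 83.9 °C − (17.40)(2.907) = 33.3 °C

T = 33.3 °C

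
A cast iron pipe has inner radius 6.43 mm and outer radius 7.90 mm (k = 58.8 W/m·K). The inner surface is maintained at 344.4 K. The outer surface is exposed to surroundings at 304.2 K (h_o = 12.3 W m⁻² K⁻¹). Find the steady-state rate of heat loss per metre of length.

Q' = 24.5 W/m

Series thermal resistances, inner to outer:
  R'_cast iron = ln(0.00790/0.00643)/(2πk) = 0.2059/(2π·58.8) = 5.573×10^-4 m·K/W
  R'_conv,out = 1/(2πr h) = 1/(2π·0.00790·12.3) = 1.638 m·K/W
ΣR = 5.573×10^-4 + 1.638 = 1.639 m·K/W
Q' = ΔT/ΣR = (344.4 K − 304.2 K)/1.639 = 24.5 W/m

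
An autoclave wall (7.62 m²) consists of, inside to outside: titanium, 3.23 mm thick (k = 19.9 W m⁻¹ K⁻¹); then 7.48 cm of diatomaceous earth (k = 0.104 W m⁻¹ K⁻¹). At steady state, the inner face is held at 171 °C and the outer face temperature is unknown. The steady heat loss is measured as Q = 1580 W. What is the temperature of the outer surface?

Sum the resistances:
  R_titanium = L/(kA) = 0.00323/(19.9·7.62) = 2.130×10^-5 K/W
  R_diatomaceous earth = L/(kA) = 0.0748/(0.104·7.62) = 0.09439 K/W
ΣR = 0.09441 K/W
ΔT = Q·ΣR = 1580 × 0.09441 = 149.2 K
Heat flows outward, so T_out = T_in − ΔT = 171 − 149.2 = 21.8 °C

T_out = 21.8 °C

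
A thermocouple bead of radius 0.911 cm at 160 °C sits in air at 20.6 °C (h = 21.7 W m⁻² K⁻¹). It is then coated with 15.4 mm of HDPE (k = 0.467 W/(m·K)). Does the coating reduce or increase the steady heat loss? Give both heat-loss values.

increases: 3.15 → 7.81 W

Critical radius for a sphere: r_cr = 2k/h = 0.0430 m = 4.30 cm.
Outer radius after coating: r₂ = 0.00911 + 0.0154 = 0.02451 m.
Since r₁ < r_cr and r₂ ≤ r_cr, the coating moves toward the maximum at r_cr — heat loss rises.
Bare: R = 1/(4πr₁²h) = 44.19 K/W; Q = 139.4/44.19 = 3.15 W.
Coated: R = R_cond + R_conv = 17.86 K/W; Q = 139.4/17.86 = 7.81 W.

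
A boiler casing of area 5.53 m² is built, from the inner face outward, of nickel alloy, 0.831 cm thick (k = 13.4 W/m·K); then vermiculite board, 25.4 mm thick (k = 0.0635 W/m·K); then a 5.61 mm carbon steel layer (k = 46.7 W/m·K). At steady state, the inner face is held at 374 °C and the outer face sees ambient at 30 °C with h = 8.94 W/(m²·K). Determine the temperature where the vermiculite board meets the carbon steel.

Series thermal resistances, inner to outer:
  R_nickel alloy = L/(kA) = 0.00831/(13.4·5.53) = 1.121×10^-4 K/W
  R_vermiculite board = L/(kA) = 0.0254/(0.0635·5.53) = 0.07233 K/W
  R_carbon steel = L/(kA) = 0.00561/(46.7·5.53) = 2.172×10^-5 K/W
  R_conv,out = 1/(hA) = 1/(8.94·5.53) = 0.02023 K/W
ΣR = 1.121×10^-4 + 0.07233 + 2.172×10^-5 + 0.02023 = 0.09269 K/W
Q = ΔT/ΣR = (374 °C − 30 °C)/0.09269 = 3711 W
From the inner boundary to the vermiculite board/carbon steel interface, ΣR_partial = 0.07244 K/W.
T_interface = T_in − Q·ΣR_partial = 374 °C − (3711)(0.07244) = 105 °C

T = 105 °C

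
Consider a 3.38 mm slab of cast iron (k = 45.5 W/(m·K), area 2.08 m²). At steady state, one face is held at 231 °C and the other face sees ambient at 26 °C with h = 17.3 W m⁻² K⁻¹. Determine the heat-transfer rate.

Q = 7370 W

Series thermal resistances, inner to outer:
  R_cast iron = L/(kA) = 0.00338/(45.5·2.08) = 3.571×10^-5 K/W
  R_conv,out = 1/(hA) = 1/(17.3·2.08) = 0.02779 K/W
ΣR = 3.571×10^-5 + 0.02779 = 0.02783 K/W
Q = ΔT/ΣR = (231 °C − 26 °C)/0.02783 = 7370 W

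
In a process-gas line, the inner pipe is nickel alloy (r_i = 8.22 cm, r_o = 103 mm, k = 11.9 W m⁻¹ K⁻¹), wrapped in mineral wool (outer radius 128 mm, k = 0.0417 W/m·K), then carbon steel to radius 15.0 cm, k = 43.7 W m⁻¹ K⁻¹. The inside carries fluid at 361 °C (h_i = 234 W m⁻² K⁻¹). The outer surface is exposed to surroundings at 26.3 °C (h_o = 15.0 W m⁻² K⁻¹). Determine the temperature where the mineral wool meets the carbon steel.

T = 52.5 °C

Series thermal resistances, inner to outer:
  R'_conv,in = 1/(2πr h) = 1/(2π·0.0822·234) = 0.008274 m·K/W
  R'_nickel alloy = ln(0.103/0.0822)/(2πk) = 0.2256/(2π·11.9) = 0.003017 m·K/W
  R'_mineral wool = ln(0.128/0.103)/(2πk) = 0.2173/(2π·0.0417) = 0.8294 m·K/W
  R'_carbon steel = ln(0.150/0.128)/(2πk) = 0.1586/(2π·43.7) = 5.776×10^-4 m·K/W
  R'_conv,out = 1/(2πr h) = 1/(2π·0.150·15.0) = 0.07074 m·K/W
ΣR = 0.008274 + 0.003017 + 0.8294 + 5.776×10^-4 + 0.07074 = 0.9120 m·K/W
Q' = ΔT/ΣR = (361 °C − 26.3 °C)/0.9120 = 367.0 W/m
From the inner boundary to the mineral wool/carbon steel interface, ΣR_partial = 0.8407 m·K/W.
T_interface = T_in − Q'·ΣR_partial = 361 °C − (367.0)(0.8407) = 52.5 °C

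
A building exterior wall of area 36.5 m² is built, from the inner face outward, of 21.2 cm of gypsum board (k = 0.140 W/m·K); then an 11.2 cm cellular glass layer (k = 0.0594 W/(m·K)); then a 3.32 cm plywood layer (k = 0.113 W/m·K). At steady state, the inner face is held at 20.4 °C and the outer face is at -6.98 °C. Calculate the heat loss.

Resistance network (inner→outer):
  R_gypsum board = L/(kA) = 0.212/(0.140·36.5) = 0.04149 K/W
  R_cellular glass = L/(kA) = 0.112/(0.0594·36.5) = 0.05166 K/W
  R_plywood = L/(kA) = 0.0332/(0.113·36.5) = 0.008049 K/W
ΣR = 0.04149 + 0.05166 + 0.008049 = 0.1012 K/W
Q = ΔT/ΣR = (20.4 °C − -6.98 °C)/0.1012 = 271 W

Q = 271 W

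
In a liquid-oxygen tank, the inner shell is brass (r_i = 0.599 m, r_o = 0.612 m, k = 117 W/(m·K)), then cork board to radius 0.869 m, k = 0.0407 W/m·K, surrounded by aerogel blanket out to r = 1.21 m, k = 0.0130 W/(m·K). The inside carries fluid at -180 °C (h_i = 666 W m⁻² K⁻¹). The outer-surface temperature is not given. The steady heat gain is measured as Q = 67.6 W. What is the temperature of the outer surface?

T_out = 18.1 °C

Series resistances:
  R_conv,in = 1/(4πr²h) = 1/(4π·0.599²·666) = 3.330×10^-4 K/W
  R_brass = (1/0.599 − 1/0.612)/(4πk) = 0.03546/(4π·117) = 2.412×10^-5 K/W
  R_cork board = (1/0.612 − 1/0.869)/(4πk) = 0.4832/(4π·0.0407) = 0.9448 K/W
  R_aerogel blanket = (1/0.869 − 1/1.21)/(4πk) = 0.3243/(4π·0.0130) = 1.985 K/W
ΣR = 2.930 K/W
ΔT = Q·ΣR = 67.6 × 2.930 = 198.1 K
Heat flows inward, so T_out = T_in + ΔT = -180 + 198.1 = 18.1 °C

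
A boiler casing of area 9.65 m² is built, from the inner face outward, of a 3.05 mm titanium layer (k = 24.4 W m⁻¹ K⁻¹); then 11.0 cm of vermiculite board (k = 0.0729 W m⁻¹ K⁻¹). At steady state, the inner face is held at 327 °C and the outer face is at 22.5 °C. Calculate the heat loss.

Series thermal resistances, inner to outer:
  R_titanium = L/(kA) = 0.00305/(24.4·9.65) = 1.295×10^-5 K/W
  R_vermiculite board = L/(kA) = 0.110/(0.0729·9.65) = 0.1564 K/W
ΣR = 1.295×10^-5 + 0.1564 = 0.1564 K/W
Q = ΔT/ΣR = (327 °C − 22.5 °C)/0.1564 = 1950 W

Q = 1950 W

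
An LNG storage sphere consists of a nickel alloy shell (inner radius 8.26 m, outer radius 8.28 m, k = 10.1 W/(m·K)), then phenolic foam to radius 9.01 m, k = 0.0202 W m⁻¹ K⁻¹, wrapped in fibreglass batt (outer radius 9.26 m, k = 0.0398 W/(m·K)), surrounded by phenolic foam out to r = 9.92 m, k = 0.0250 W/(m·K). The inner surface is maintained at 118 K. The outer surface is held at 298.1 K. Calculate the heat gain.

Series thermal resistances, inner to outer:
  R_nickel alloy = (1/8.26 − 1/8.28)/(4πk) = 2.924×10^-4/(4π·10.1) = 2.304×10^-6 K/W
  R_phenolic foam = (1/8.28 − 1/9.01)/(4πk) = 0.009785/(4π·0.0202) = 0.03855 K/W
  R_fibreglass batt = (1/9.01 − 1/9.26)/(4πk) = 0.002996/(4π·0.0398) = 0.005991 K/W
  R_phenolic foam = (1/9.26 − 1/9.92)/(4πk) = 0.007185/(4π·0.0250) = 0.02287 K/W
ΣR = 2.304×10^-6 + 0.03855 + 0.005991 + 0.02287 = 0.06741 K/W
Q = ΔT/ΣR = (118 K − 298.1 K)/0.06741 = -2670 W
(Negative Q ⇒ heat flows inward; heat gain = 2670 W.)

Q = 2.67 kW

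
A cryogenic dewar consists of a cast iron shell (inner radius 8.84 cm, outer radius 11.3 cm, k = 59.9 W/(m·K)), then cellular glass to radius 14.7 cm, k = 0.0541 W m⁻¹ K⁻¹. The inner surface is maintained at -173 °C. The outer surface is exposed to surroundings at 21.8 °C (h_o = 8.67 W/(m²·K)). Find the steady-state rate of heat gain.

Q = 56.6 W

Series thermal resistances, inner to outer:
  R_cast iron = (1/0.0884 − 1/0.113)/(4πk) = 2.463/(4π·59.9) = 0.003272 K/W
  R_cellular glass = (1/0.113 − 1/0.147)/(4πk) = 2.047/(4π·0.0541) = 3.011 K/W
  R_conv,out = 1/(4πr²h) = 1/(4π·0.147²·8.67) = 0.4248 K/W
ΣR = 0.003272 + 3.011 + 0.4248 = 3.439 K/W
Q = ΔT/ΣR = (-173 °C − 21.8 °C)/3.439 = -56.6 W
(Negative Q ⇒ heat flows inward; heat gain = 56.6 W.)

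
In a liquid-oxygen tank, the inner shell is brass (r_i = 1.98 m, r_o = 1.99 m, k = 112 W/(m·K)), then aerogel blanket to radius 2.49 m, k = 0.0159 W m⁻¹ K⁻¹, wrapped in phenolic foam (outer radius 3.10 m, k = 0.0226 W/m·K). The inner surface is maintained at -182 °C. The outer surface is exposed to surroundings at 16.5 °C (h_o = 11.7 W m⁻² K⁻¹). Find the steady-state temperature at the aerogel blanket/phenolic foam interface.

T = -54.1 °C

Resistance network (inner→outer):
  R_brass = (1/1.98 − 1/1.99)/(4πk) = 0.002538/(4π·112) = 1.803×10^-6 K/W
  R_aerogel blanket = (1/1.99 − 1/2.49)/(4πk) = 0.1009/(4π·0.0159) = 0.5050 K/W
  R_phenolic foam = (1/2.49 − 1/3.10)/(4πk) = 0.07903/(4π·0.0226) = 0.2783 K/W
  R_conv,out = 1/(4πr²h) = 1/(4π·3.10²·11.7) = 7.078×10^-4 K/W
ΣR = 1.803×10^-6 + 0.5050 + 0.2783 + 7.078×10^-4 = 0.7840 K/W
Q = ΔT/ΣR = (-182 °C − 16.5 °C)/0.7840 = -253.2 W
From the inner boundary to the aerogel blanket/phenolic foam interface, ΣR_partial = 0.5050 K/W.
T_interface = T_in − Q·ΣR_partial = -182 °C − (-253.2)(0.5050) = -54.1 °C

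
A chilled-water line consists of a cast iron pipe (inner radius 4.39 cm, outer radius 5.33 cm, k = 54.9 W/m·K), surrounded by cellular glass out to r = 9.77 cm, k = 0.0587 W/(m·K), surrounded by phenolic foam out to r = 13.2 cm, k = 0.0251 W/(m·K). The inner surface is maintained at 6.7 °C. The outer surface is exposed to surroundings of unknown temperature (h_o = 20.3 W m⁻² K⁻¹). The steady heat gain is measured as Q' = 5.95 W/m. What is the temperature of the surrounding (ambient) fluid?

T_out = 28.2 °C

Series resistances:
  R'_cast iron = ln(0.0533/0.0439)/(2πk) = 0.1940/(2π·54.9) = 5.625×10^-4 m·K/W
  R'_cellular glass = ln(0.0977/0.0533)/(2πk) = 0.6060/(2π·0.0587) = 1.643 m·K/W
  R'_phenolic foam = ln(0.132/0.0977)/(2πk) = 0.3009/(2π·0.0251) = 1.908 m·K/W
  R'_conv,out = 1/(2πr h) = 1/(2π·0.132·20.3) = 0.05940 m·K/W
ΣR = 3.611 m·K/W
ΔT = Q'·ΣR = 5.95 × 3.611 = 21.49 K
Heat flows inward, so T_out = T_in + ΔT = 6.7 + 21.49 = 28.2 °C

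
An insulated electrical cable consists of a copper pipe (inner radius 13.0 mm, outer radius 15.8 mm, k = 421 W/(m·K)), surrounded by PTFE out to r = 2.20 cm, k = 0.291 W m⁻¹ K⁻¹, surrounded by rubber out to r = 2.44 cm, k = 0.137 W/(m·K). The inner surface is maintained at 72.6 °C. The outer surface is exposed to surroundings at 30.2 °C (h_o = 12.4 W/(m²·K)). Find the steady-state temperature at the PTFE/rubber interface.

Treat each layer as a resistance in series:
  R'_copper = ln(0.0158/0.0130)/(2πk) = 0.1951/(2π·421) = 7.374×10^-5 m·K/W
  R'_PTFE = ln(0.0220/0.0158)/(2πk) = 0.3310/(2π·0.291) = 0.1810 m·K/W
  R'_rubber = ln(0.0244/0.0220)/(2πk) = 0.1035/(2π·0.137) = 0.1203 m·K/W
  R'_conv,out = 1/(2πr h) = 1/(2π·0.0244·12.4) = 0.5260 m·K/W
ΣR = 7.374×10^-5 + 0.1810 + 0.1203 + 0.5260 = 0.8274 m·K/W
Q' = ΔT/ΣR = (72.6 °C − 30.2 °C)/0.8274 = 51.24 W/m
From the inner boundary to the PTFE/rubber interface, ΣR_partial = 0.1811 m·K/W.
T_interface = T_in − Q'·ΣR_partial = 72.6 °C − (51.24)(0.1811) = 63.3 °C

T = 63.3 °C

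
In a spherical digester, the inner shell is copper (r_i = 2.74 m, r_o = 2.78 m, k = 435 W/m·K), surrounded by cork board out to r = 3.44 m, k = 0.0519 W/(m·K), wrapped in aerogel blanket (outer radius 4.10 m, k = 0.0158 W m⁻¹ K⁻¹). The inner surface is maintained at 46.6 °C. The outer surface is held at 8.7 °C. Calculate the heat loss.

Q = 111 W

Resistance network (inner→outer):
  R_copper = (1/2.74 − 1/2.78)/(4πk) = 0.005251/(4π·435) = 9.607×10^-7 K/W
  R_cork board = (1/2.78 − 1/3.44)/(4πk) = 0.06901/(4π·0.0519) = 0.1058 K/W
  R_aerogel blanket = (1/3.44 − 1/4.10)/(4πk) = 0.04680/(4π·0.0158) = 0.2357 K/W
ΣR = 9.607×10^-7 + 0.1058 + 0.2357 = 0.3415 K/W
Q = ΔT/ΣR = (46.6 °C − 8.7 °C)/0.3415 = 111 W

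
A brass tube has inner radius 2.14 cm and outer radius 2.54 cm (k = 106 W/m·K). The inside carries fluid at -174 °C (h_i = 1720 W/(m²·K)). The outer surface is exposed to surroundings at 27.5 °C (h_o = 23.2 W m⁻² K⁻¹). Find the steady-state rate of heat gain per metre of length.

Resistance network (inner→outer):
  R'_conv,in = 1/(2πr h) = 1/(2π·0.0214·1720) = 0.004324 m·K/W
  R'_brass = ln(0.0254/0.0214)/(2πk) = 0.1714/(2π·106) = 2.573×10^-4 m·K/W
  R'_conv,out = 1/(2πr h) = 1/(2π·0.0254·23.2) = 0.2701 m·K/W
ΣR = 0.004324 + 2.573×10^-4 + 0.2701 = 0.2747 m·K/W
Q' = ΔT/ΣR = (-174 °C − 27.5 °C)/0.2747 = -734 W/m
(Negative Q' ⇒ heat flows inward; heat gain = 734 W/m.)

Q' = 734 W/m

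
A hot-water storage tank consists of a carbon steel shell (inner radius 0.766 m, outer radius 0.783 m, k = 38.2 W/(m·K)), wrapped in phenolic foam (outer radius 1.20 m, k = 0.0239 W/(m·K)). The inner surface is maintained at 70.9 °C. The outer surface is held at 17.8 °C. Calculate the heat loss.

Series thermal resistances, inner to outer:
  R_carbon steel = (1/0.766 − 1/0.783)/(4πk) = 0.02834/(4π·38.2) = 5.905×10^-5 K/W
  R_phenolic foam = (1/0.783 − 1/1.20)/(4πk) = 0.4438/(4π·0.0239) = 1.478 K/W
ΣR = 5.905×10^-5 + 1.478 = 1.478 K/W
Q = ΔT/ΣR = (70.9 °C − 17.8 °C)/1.478 = 35.9 W

Q = 35.9 W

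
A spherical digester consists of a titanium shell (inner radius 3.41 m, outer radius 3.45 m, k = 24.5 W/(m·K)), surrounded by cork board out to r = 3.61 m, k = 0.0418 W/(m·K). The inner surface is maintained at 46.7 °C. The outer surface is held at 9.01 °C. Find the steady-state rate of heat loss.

Resistance network (inner→outer):
  R_titanium = (1/3.41 − 1/3.45)/(4πk) = 0.003400/(4π·24.5) = 1.104×10^-5 K/W
  R_cork board = (1/3.45 − 1/3.61)/(4πk) = 0.01285/(4π·0.0418) = 0.02446 K/W
ΣR = 1.104×10^-5 + 0.02446 = 0.02447 K/W
Q = ΔT/ΣR = (46.7 °C − 9.01 °C)/0.02447 = 1540 W

Q = 1540 W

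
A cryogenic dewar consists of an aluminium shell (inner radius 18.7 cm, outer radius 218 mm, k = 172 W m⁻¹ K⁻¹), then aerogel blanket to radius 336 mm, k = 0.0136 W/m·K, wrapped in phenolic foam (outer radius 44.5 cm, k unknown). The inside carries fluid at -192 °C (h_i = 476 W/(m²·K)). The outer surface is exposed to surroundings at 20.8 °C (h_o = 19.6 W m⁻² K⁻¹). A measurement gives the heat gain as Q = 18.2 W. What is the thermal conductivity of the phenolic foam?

ΣR = ΔT/Q = |-192 − 20.8|/18.2 = 11.69 K/W
Known resistances:
  R_conv,in = 1/(4πr²h) = 1/(4π·0.187²·476) = 0.004781 K/W
  R_aluminium = (1/0.187 − 1/0.218)/(4πk) = 0.7604/(4π·172) = 3.518×10^-4 K/W
  R_aerogel blanket = (1/0.218 − 1/0.336)/(4πk) = 1.611/(4π·0.0136) = 9.426 K/W
  R_conv,out = 1/(4πr²h) = 1/(4π·0.445²·19.6) = 0.02050 K/W
R_phenolic foam = ΣR − ΣR_known = 11.69 − 9.452 = 2.238 K/W
(1/r₁−1/r₂)/(4πk) = 2.238 ⇒ k = 0.7290/(4π·2.238) = 0.0259 W/m·K

k = 0.0259 W/m·K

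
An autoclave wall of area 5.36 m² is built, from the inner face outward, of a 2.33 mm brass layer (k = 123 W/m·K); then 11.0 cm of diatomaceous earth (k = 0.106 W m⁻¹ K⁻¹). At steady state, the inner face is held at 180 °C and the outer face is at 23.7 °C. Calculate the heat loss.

Q = 807 W

Series thermal resistances, inner to outer:
  R_brass = L/(kA) = 0.00233/(123·5.36) = 3.534×10^-6 K/W
  R_diatomaceous earth = L/(kA) = 0.110/(0.106·5.36) = 0.1936 K/W
ΣR = 3.534×10^-6 + 0.1936 = 0.1936 K/W
Q = ΔT/ΣR = (180 °C − 23.7 °C)/0.1936 = 807 W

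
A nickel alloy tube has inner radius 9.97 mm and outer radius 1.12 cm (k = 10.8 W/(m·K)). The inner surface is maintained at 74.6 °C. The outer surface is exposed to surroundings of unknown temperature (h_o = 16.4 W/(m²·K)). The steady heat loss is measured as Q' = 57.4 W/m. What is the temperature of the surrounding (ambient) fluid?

T_out = 24.8 °C

Series resistances:
  R'_nickel alloy = ln(0.0112/0.00997)/(2πk) = 0.1163/(2π·10.8) = 0.001714 m·K/W
  R'_conv,out = 1/(2πr h) = 1/(2π·0.0112·16.4) = 0.8665 m·K/W
ΣR = 0.8682 m·K/W
ΔT = Q'·ΣR = 57.4 × 0.8682 = 49.83 K
Heat flows outward, so T_out = T_in − ΔT = 74.6 − 49.83 = 24.8 °C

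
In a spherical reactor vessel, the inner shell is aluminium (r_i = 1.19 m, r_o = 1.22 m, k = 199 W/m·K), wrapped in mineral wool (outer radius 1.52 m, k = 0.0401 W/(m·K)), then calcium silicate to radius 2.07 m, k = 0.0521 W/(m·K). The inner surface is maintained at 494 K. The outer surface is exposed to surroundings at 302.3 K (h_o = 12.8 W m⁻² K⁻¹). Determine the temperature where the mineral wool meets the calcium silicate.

T = 390 K

Series thermal resistances, inner to outer:
  R_aluminium = (1/1.19 − 1/1.22)/(4πk) = 0.02066/(4π·199) = 8.263×10^-6 K/W
  R_mineral wool = (1/1.22 − 1/1.52)/(4πk) = 0.1618/(4π·0.0401) = 0.3210 K/W
  R_calcium silicate = (1/1.52 − 1/2.07)/(4πk) = 0.1748/(4π·0.0521) = 0.2670 K/W
  R_conv,out = 1/(4πr²h) = 1/(4π·2.07²·12.8) = 0.001451 K/W
ΣR = 8.263×10^-6 + 0.3210 + 0.2670 + 0.001451 = 0.5895 K/W
Q = ΔT/ΣR = (494 K − 302.3 K)/0.5895 = 325.2 W
From the inner boundary to the mineral wool/calcium silicate interface, ΣR_partial = 0.3210 K/W.
T_interface = T_in − Q·ΣR_partial = 494 K − (325.2)(0.3210) = 390 K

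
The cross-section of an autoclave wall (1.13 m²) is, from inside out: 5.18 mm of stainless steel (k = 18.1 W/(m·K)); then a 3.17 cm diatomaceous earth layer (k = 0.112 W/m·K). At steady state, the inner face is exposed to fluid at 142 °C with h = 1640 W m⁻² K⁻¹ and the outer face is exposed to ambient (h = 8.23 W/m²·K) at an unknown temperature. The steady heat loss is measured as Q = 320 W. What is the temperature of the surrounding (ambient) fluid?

T_out = 27.2 °C

Sum the resistances:
  R_conv,in = 1/(hA) = 1/(1640·1.13) = 5.396×10^-4 K/W
  R_stainless steel = L/(kA) = 0.00518/(18.1·1.13) = 2.533×10^-4 K/W
  R_diatomaceous earth = L/(kA) = 0.0317/(0.112·1.13) = 0.2505 K/W
  R_conv,out = 1/(hA) = 1/(8.23·1.13) = 0.1075 K/W
ΣR = 0.3588 K/W
ΔT = Q·ΣR = 320 × 0.3588 = 114.8 K
Heat flows outward, so T_out = T_in − ΔT = 142 − 114.8 = 27.2 °C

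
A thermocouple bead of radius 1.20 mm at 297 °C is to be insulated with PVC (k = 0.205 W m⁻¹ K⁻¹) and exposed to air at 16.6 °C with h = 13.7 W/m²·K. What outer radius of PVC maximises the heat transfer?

For a sphere, r_cr = 2k_ins/h = 2·0.205/13.7 = 0.0299 m = 2.99 cm

r_cr = 2.99 cm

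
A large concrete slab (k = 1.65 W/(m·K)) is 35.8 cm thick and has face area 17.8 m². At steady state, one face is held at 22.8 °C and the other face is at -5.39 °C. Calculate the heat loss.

Q = kA·ΔT/L = 1.65 × 17.8 × |22.8 °C − -5.39 °C| / 0.358 = 2310 W

Q = 2.31 kW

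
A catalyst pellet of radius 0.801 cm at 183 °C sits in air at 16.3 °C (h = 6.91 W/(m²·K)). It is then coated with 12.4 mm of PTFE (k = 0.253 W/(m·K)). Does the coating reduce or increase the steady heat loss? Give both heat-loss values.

increases: 0.929 → 3.24 W

Critical radius for a sphere: r_cr = 2k/h = 0.0732 m = 7.32 cm.
Outer radius after coating: r₂ = 0.00801 + 0.0124 = 0.02041 m.
Since r₁ < r_cr and r₂ ≤ r_cr, the coating moves toward the maximum at r_cr — heat loss rises.
Bare: R = 1/(4πr₁²h) = 179.5 K/W; Q = 166.7/179.5 = 0.929 W.
Coated: R = R_cond + R_conv = 51.50 K/W; Q = 166.7/51.50 = 3.24 W.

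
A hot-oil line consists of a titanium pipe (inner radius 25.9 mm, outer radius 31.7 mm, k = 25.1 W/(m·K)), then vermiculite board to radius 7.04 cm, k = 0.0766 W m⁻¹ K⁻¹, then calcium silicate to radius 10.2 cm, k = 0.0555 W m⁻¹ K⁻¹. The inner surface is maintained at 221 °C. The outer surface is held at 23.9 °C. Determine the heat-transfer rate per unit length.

Q' = 72.4 W/m

Resistance network (inner→outer):
  R'_titanium = ln(0.0317/0.0259)/(2πk) = 0.2021/(2π·25.1) = 0.001281 m·K/W
  R'_vermiculite board = ln(0.0704/0.0317)/(2πk) = 0.7979/(2π·0.0766) = 1.658 m·K/W
  R'_calcium silicate = ln(0.102/0.0704)/(2πk) = 0.3708/(2π·0.0555) = 1.063 m·K/W
ΣR = 0.001281 + 1.658 + 1.063 = 2.722 m·K/W
Q' = ΔT/ΣR = (221 °C − 23.9 °C)/2.722 = 72.4 W/m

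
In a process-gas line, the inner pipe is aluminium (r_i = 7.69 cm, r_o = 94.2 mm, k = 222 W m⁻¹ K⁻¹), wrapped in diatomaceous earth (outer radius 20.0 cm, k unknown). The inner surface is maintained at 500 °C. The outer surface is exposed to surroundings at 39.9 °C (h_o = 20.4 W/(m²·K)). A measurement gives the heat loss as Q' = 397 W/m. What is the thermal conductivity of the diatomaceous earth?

ΣR = ΔT/Q' = |500 − 39.9|/397 = 1.159 m·K/W
Known resistances:
  R'_aluminium = ln(0.0942/0.0769)/(2πk) = 0.2029/(2π·222) = 1.455×10^-4 m·K/W
  R'_conv,out = 1/(2πr h) = 1/(2π·0.200·20.4) = 0.03901 m·K/W
R_diatomaceous earth = ΣR − ΣR_known = 1.159 − 0.03916 = 1.120 m·K/W
ln(r₂/r₁)/(2πk) = 1.120 ⇒ k = 0.7529/(2π·1.120) = 0.107 W/m·K

k = 0.107 W/m·K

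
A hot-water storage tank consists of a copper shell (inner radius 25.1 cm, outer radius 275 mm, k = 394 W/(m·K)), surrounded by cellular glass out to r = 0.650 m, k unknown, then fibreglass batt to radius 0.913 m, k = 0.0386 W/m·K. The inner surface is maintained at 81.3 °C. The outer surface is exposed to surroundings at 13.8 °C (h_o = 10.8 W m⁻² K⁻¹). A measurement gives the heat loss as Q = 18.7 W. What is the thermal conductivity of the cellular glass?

k = 0.0621 W/m·K

ΣR = ΔT/Q = |81.3 − 13.8|/18.7 = 3.610 K/W
Known resistances:
  R_copper = (1/0.251 − 1/0.275)/(4πk) = 0.3477/(4π·394) = 7.023×10^-5 K/W
  R_fibreglass batt = (1/0.650 − 1/0.913)/(4πk) = 0.4432/(4π·0.0386) = 0.9136 K/W
  R_conv,out = 1/(4πr²h) = 1/(4π·0.913²·10.8) = 0.008839 K/W
R_cellular glass = ΣR − ΣR_known = 3.610 − 0.9225 = 2.688 K/W
(1/r₁−1/r₂)/(4πk) = 2.688 ⇒ k = 2.098/(4π·2.688) = 0.0621 W/m·K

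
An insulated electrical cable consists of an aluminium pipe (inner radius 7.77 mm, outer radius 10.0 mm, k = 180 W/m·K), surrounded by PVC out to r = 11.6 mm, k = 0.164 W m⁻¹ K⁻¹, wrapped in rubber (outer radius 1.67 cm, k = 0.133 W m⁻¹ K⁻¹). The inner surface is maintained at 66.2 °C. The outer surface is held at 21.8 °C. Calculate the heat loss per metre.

Series thermal resistances, inner to outer:
  R'_aluminium = ln(0.0100/0.00777)/(2πk) = 0.2523/(2π·180) = 2.231×10^-4 m·K/W
  R'_PVC = ln(0.0116/0.0100)/(2πk) = 0.1484/(2π·0.164) = 0.1440 m·K/W
  R'_rubber = ln(0.0167/0.0116)/(2πk) = 0.3644/(2π·0.133) = 0.4361 m·K/W
ΣR = 2.231×10^-4 + 0.1440 + 0.4361 = 0.5803 m·K/W
Q' = ΔT/ΣR = (66.2 °C − 21.8 °C)/0.5803 = 76.5 W/m

Q' = 76.5 W/m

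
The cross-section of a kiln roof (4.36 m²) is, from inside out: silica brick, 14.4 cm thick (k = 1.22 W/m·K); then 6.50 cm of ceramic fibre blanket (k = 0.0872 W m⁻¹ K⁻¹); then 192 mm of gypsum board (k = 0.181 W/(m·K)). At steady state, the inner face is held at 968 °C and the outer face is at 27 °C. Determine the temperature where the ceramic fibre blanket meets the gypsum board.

Resistance network (inner→outer):
  R_silica brick = L/(kA) = 0.144/(1.22·4.36) = 0.02707 K/W
  R_ceramic fibre blanket = L/(kA) = 0.0650/(0.0872·4.36) = 0.1710 K/W
  R_gypsum board = L/(kA) = 0.192/(0.181·4.36) = 0.2433 K/W
ΣR = 0.02707 + 0.1710 + 0.2433 = 0.4414 K/W
Q = ΔT/ΣR = (968 °C − 27 °C)/0.4414 = 2132 W
From the inner boundary to the ceramic fibre blanket/gypsum board interface, ΣR_partial = 0.1981 K/W.
T_interface = T_in − Q·ΣR_partial = 968 °C − (2132)(0.1981) = 546 °C

T = 546 °C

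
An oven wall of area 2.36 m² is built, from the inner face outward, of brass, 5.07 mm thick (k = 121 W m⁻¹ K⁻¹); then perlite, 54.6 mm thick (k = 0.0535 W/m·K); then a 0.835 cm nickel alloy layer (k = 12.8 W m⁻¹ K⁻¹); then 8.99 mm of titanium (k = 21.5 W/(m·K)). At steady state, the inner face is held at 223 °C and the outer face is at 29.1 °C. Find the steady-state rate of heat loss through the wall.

Q = 448 W

Resistance network (inner→outer):
  R_brass = L/(kA) = 0.00507/(121·2.36) = 1.775×10^-5 K/W
  R_perlite = L/(kA) = 0.0546/(0.0535·2.36) = 0.4324 K/W
  R_nickel alloy = L/(kA) = 0.00835/(12.8·2.36) = 2.764×10^-4 K/W
  R_titanium = L/(kA) = 0.00899/(21.5·2.36) = 1.772×10^-4 K/W
ΣR = 1.775×10^-5 + 0.4324 + 2.764×10^-4 + 1.772×10^-4 = 0.4329 K/W
Q = ΔT/ΣR = (223 °C − 29.1 °C)/0.4329 = 448 W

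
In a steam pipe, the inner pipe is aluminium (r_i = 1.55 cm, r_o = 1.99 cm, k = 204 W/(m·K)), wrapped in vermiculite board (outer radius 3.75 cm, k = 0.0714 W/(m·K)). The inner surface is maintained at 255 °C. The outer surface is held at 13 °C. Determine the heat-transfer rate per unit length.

Q' = 171 W/m

Resistance network (inner→outer):
  R'_aluminium = ln(0.0199/0.0155)/(2πk) = 0.2499/(2π·204) = 1.949×10^-4 m·K/W
  R'_vermiculite board = ln(0.0375/0.0199)/(2πk) = 0.6336/(2π·0.0714) = 1.412 m·K/W
ΣR = 1.949×10^-4 + 1.412 = 1.412 m·K/W
Q' = ΔT/ΣR = (255 °C − 13 °C)/1.412 = 171 W/m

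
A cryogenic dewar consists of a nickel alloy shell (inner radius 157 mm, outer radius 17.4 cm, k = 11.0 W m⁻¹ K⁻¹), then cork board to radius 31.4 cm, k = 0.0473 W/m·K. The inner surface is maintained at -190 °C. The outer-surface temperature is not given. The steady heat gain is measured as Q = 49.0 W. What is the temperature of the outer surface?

T_out = 21.5 °C

Series resistances:
  R_nickel alloy = (1/0.157 − 1/0.174)/(4πk) = 0.6223/(4π·11.0) = 0.004502 K/W
  R_cork board = (1/0.174 − 1/0.314)/(4πk) = 2.562/(4π·0.0473) = 4.311 K/W
ΣR = 4.316 K/W
ΔT = Q·ΣR = 49.0 × 4.316 = 211.5 K
Heat flows inward, so T_out = T_in + ΔT = -190 + 211.5 = 21.5 °C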